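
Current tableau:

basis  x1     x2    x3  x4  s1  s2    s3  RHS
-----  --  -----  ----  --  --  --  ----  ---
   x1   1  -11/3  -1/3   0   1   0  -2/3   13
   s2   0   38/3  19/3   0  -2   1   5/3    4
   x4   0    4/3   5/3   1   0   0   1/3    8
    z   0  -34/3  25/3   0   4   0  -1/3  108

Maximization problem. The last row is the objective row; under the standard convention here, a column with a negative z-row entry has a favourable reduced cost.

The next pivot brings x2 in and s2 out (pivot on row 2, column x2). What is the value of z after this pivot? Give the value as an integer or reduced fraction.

Minimum ratio for x2: 4/(38/3) = 6/19.
z changes by −(z-row coeff of x2)·ratio = −(-34/3)·(6/19) = 68/19.
New z = 108 + (68/19) = 2120/19.

2120/19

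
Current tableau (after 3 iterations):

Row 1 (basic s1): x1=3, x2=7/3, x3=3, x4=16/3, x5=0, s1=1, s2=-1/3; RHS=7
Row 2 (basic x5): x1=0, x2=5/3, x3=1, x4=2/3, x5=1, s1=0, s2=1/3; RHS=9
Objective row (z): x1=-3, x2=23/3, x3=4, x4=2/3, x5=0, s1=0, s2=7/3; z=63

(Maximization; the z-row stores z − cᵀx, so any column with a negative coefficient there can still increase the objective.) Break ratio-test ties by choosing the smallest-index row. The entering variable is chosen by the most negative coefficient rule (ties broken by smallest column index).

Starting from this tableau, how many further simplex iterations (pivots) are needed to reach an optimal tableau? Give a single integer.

1

pivot: x1 in, s1 out → z = 70
No improving column remains; optimal.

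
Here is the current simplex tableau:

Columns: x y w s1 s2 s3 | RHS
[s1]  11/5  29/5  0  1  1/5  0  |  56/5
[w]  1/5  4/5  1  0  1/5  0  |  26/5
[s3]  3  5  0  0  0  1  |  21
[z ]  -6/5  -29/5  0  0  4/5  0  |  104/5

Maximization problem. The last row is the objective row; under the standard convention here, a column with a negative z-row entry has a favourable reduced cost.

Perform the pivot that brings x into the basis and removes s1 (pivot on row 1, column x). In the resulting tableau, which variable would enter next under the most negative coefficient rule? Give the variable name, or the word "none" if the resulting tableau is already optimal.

Pivot element 11/5. New z-row = old z-row − (-6/5)·(row 1/(11/5)).
Updated z-row coefficients: x: 0, y: -29/11, w: 0, s1: 6/11, s2: 10/11, s3: 0.
The most negative is -29/11 in column y, so y would enter next.

y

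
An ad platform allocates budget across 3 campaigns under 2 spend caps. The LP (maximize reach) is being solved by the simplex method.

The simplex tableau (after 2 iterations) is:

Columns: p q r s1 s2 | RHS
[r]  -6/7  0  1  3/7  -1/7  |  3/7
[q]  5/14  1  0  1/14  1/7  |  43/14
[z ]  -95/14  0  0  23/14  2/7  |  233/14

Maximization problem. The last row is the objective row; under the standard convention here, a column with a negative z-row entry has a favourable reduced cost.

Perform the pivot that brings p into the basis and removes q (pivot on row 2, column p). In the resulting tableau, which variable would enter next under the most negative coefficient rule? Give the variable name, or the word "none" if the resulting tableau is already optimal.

Pivot element 5/14. New z-row = old z-row − (-95/14)·(row 2/(5/14)).
Updated z-row coefficients: p: 0, q: 19, r: 0, s1: 3, s2: 3.
No coefficient is strictly negative; the tableau after this pivot is optimal.

none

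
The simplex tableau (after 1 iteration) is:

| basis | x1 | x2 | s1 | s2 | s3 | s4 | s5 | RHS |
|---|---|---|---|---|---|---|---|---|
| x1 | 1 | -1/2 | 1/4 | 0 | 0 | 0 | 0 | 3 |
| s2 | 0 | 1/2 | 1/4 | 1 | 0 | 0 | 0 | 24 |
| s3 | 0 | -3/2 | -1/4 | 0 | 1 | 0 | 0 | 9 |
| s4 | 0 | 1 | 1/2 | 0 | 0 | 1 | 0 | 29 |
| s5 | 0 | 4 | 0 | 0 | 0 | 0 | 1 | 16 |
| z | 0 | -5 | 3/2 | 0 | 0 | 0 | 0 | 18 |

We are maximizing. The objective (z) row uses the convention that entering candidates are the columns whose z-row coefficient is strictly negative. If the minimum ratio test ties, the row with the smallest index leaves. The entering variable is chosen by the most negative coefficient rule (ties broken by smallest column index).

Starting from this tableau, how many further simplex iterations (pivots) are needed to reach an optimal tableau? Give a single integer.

pivot: x2 in, s5 out → z = 38
No improving column remains; optimal.

1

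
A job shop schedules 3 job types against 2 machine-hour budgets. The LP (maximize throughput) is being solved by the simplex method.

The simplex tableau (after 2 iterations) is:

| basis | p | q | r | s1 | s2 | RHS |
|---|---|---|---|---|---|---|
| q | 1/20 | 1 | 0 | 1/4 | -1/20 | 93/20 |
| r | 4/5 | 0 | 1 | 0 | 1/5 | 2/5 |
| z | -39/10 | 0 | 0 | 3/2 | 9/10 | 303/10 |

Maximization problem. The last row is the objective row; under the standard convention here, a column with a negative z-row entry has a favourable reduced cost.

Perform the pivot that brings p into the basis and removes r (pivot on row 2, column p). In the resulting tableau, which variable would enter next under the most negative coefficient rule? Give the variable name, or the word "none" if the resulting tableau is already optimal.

none

Pivot element 4/5. New z-row = old z-row − (-39/10)·(row 2/(4/5)).
Updated z-row coefficients: p: 0, q: 0, r: 39/8, s1: 3/2, s2: 15/8.
No coefficient is strictly negative; the tableau after this pivot is optimal.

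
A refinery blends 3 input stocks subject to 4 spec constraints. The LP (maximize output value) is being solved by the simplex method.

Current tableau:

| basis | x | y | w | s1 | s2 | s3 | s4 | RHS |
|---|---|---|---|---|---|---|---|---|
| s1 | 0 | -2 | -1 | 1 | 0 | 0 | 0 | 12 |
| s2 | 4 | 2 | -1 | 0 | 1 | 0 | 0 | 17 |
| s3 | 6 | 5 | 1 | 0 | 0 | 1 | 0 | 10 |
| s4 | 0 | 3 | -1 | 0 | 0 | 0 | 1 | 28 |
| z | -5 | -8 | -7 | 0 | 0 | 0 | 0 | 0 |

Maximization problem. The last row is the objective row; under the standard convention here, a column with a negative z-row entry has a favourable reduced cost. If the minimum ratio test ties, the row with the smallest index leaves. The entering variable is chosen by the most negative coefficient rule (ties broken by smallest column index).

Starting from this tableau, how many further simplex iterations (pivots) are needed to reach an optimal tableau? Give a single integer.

pivot: y in, s3 out → z = 16
pivot: w in, y out → z = 70
No improving column remains; optimal.

2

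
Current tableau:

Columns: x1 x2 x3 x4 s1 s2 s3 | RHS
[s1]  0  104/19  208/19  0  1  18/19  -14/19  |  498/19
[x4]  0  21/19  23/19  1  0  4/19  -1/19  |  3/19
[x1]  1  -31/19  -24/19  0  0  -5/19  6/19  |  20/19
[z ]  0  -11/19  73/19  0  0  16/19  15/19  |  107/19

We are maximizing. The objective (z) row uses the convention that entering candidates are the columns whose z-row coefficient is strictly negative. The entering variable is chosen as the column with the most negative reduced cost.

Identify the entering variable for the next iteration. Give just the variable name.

Objective-row coefficients: x1: 0, x2: -11/19, x3: 73/19, x4: 0, s1: 0, s2: 16/19, s3: 15/19.
The most negative is -11/19 in column x2, so x2 enters.

x2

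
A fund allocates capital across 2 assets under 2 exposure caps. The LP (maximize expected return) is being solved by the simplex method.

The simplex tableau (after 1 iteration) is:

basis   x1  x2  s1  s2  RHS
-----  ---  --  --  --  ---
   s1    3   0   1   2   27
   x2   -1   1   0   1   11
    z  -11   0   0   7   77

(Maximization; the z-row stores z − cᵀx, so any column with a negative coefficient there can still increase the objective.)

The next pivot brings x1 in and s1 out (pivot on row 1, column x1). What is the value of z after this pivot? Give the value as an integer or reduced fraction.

Minimum ratio for x1: 27/3 = 9.
z changes by −(z-row coeff of x1)·ratio = −(-11)·9 = 99.
New z = 77 + 99 = 176.

176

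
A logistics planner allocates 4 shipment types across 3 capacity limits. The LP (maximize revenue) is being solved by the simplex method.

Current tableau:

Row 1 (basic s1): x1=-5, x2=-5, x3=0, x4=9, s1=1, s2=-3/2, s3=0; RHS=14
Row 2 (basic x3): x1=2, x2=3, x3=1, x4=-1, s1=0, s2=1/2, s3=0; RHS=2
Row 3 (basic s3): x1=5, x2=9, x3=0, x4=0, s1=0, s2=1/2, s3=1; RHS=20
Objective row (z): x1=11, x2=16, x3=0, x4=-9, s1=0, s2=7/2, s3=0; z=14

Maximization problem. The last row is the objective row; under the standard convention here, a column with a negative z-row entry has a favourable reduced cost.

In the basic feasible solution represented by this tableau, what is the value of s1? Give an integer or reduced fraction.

14

s1 is basic (row 1); its value is the RHS of that row: 14.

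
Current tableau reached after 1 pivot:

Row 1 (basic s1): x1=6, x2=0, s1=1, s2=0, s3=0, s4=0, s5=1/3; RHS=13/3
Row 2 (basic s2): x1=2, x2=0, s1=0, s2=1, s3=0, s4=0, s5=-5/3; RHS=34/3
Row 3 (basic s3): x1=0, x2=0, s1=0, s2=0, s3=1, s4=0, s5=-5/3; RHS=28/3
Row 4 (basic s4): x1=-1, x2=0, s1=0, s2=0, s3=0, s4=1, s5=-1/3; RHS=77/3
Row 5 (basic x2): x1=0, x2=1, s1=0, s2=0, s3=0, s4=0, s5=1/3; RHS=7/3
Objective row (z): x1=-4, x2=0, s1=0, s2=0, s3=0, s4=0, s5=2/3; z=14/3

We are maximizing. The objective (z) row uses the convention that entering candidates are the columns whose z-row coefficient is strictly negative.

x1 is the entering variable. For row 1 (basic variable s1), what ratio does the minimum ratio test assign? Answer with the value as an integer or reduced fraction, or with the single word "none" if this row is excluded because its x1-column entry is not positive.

Ratio = RHS / (x1 entry) = (13/3) / 6 = 13/18.

13/18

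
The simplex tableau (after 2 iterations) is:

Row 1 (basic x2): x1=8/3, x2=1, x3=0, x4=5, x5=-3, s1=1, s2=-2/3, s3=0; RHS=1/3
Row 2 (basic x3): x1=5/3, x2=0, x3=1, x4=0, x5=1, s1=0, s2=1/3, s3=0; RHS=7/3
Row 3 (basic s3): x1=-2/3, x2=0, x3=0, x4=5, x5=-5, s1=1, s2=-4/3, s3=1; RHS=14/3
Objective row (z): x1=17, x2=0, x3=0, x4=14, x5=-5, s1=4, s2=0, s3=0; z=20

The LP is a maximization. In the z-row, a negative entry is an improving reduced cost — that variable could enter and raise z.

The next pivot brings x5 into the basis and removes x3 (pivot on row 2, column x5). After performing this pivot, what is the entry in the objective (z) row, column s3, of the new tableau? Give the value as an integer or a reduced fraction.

0

Pivot element is row 2, column x5: 1.
Normalize row 2: new (row 2, s3) = 0/1 = 0.
z-row ← z-row − (-5)·(new row 2): 0 − (-5)·0 = 0.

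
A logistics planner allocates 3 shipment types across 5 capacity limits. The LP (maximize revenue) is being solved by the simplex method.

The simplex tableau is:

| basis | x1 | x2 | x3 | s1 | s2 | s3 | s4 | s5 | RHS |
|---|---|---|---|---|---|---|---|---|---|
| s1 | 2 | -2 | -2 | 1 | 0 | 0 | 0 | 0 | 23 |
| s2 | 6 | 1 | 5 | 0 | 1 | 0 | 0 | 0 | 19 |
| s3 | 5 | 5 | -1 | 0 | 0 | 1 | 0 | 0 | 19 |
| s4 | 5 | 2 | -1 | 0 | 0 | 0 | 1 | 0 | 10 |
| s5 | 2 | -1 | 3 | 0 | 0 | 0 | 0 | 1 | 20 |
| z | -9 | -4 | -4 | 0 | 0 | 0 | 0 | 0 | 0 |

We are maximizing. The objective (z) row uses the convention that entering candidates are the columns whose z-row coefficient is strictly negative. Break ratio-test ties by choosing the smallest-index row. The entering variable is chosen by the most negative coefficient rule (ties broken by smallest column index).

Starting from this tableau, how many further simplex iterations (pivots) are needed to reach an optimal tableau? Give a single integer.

3

pivot: x1 in, s4 out → z = 18
pivot: x3 in, s2 out → z = 761/31
pivot: x2 in, s3 out → z = 920/31
No improving column remains; optimal.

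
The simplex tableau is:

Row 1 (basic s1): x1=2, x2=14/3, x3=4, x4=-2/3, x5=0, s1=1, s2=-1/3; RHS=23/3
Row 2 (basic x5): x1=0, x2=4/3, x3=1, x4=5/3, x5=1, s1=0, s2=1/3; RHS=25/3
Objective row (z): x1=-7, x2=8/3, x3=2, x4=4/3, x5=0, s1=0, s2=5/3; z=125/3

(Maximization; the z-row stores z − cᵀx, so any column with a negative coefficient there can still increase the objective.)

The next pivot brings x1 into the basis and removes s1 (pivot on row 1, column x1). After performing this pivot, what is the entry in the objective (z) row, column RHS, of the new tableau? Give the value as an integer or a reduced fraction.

137/2

Pivot element is row 1, column x1: 2.
Normalize row 1: new (row 1, RHS) = (23/3)/2 = 23/6.
z-row ← z-row − (-7)·(new row 1): 125/3 − (-7)·(23/6) = 137/2.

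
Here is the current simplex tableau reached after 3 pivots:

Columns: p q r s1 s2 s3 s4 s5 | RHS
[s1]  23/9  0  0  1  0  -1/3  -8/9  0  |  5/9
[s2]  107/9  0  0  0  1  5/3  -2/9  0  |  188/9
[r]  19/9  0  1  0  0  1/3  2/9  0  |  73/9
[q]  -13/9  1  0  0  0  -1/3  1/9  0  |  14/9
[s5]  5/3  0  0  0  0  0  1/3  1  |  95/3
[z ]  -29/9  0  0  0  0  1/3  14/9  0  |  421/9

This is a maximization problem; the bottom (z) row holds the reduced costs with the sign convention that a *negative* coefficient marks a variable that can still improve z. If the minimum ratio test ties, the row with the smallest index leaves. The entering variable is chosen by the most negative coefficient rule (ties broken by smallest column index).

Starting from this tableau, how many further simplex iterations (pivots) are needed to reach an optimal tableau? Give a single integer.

pivot: p in, s1 out → z = 1092/23
pivot: s3 in, s2 out → z = 1775/37
No improving column remains; optimal.

2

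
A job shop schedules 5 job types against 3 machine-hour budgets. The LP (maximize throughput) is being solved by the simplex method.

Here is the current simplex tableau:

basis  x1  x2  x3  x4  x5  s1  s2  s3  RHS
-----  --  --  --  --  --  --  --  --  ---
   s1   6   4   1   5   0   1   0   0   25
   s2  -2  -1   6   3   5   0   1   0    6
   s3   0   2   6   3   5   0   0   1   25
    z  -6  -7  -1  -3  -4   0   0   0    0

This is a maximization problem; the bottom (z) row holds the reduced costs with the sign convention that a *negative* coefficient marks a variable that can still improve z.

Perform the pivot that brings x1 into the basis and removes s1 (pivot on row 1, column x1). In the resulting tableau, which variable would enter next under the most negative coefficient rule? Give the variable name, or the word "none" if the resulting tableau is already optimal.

Pivot element 6. New z-row = old z-row − (-6)·(row 1/6).
Updated z-row coefficients: x1: 0, x2: -3, x3: 0, x4: 2, x5: -4, s1: 1, s2: 0, s3: 0.
The most negative is -4 in column x5, so x5 would enter next.

x5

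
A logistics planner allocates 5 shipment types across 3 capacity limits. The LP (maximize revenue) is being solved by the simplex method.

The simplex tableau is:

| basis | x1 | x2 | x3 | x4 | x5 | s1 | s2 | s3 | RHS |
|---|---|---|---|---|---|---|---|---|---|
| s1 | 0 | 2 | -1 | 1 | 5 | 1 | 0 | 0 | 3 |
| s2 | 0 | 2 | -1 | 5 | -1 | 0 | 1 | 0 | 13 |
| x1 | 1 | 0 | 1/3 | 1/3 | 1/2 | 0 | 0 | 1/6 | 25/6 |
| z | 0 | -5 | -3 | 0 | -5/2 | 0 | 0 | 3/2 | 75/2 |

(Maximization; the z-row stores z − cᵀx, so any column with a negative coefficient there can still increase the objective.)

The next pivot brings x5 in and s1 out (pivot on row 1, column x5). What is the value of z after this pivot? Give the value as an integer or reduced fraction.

39

Minimum ratio for x5: 3/5 = 3/5.
z changes by −(z-row coeff of x5)·ratio = −(-5/2)·(3/5) = 3/2.
New z = 75/2 + (3/2) = 39.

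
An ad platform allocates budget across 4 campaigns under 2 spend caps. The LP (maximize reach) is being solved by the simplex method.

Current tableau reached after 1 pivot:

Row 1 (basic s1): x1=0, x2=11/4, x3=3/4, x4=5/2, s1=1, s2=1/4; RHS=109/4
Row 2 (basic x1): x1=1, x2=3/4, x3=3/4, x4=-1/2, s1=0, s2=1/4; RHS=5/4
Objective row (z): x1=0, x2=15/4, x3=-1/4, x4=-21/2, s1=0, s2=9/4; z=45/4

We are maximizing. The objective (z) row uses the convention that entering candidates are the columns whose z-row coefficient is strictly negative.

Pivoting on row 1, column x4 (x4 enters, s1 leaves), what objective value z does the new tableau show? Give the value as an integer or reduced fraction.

Minimum ratio for x4: (109/4)/(5/2) = 109/10.
z changes by −(z-row coeff of x4)·ratio = −(-21/2)·(109/10) = 2289/20.
New z = 45/4 + (2289/20) = 1257/10.

1257/10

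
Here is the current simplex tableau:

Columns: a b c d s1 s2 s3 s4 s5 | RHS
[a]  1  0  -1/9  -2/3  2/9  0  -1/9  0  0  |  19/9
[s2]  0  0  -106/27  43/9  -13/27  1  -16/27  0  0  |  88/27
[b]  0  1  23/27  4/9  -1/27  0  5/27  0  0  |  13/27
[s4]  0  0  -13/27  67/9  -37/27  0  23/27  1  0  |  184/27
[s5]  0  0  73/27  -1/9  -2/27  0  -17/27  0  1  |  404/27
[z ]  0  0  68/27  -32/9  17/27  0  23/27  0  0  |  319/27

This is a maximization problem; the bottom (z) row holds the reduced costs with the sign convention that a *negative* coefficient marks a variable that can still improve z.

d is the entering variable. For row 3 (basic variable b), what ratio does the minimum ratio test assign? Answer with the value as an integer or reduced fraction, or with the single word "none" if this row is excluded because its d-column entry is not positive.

Ratio = RHS / (d entry) = (13/27) / (4/9) = 13/12.

13/12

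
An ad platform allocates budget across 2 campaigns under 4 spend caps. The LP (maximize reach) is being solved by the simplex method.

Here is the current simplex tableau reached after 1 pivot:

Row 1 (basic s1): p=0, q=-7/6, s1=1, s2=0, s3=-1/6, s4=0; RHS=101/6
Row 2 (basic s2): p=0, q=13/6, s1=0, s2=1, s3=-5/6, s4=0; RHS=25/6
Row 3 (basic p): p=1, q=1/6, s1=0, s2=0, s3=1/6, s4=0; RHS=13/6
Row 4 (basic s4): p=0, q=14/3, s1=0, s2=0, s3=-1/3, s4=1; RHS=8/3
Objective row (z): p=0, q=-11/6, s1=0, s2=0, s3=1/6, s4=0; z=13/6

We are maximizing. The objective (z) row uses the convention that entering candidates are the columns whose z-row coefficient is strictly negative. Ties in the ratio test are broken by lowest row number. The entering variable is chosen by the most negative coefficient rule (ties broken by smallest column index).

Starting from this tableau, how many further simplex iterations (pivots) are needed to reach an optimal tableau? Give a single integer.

pivot: q in, s4 out → z = 45/14
No improving column remains; optimal.

1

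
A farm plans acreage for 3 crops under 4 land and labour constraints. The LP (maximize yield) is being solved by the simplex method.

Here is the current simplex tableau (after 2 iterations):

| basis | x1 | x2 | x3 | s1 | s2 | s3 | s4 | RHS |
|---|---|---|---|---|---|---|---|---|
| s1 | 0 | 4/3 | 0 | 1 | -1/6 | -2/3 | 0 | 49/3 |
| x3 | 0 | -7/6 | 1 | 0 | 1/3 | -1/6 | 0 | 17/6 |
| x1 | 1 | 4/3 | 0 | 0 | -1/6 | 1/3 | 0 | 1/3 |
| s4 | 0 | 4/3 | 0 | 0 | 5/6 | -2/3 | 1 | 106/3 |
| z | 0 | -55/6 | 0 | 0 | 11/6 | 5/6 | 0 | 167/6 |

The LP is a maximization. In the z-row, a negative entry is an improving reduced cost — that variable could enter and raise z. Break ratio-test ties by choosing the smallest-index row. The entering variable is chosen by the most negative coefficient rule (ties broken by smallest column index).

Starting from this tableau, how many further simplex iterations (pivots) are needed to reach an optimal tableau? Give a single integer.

pivot: x2 in, x1 out → z = 241/8
No improving column remains; optimal.

1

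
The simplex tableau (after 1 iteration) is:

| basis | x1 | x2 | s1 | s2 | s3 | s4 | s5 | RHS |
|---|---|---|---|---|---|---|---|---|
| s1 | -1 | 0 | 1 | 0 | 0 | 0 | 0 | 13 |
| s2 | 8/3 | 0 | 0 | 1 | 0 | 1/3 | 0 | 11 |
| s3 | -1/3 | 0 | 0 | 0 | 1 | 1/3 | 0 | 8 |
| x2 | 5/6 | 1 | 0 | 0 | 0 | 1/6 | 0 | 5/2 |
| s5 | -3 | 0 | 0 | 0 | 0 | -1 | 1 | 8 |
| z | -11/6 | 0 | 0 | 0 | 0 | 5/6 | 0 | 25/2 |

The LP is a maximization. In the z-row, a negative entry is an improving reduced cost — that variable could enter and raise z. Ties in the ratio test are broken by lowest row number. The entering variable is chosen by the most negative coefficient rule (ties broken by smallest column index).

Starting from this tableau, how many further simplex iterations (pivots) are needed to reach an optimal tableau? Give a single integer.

pivot: x1 in, x2 out → z = 18
No improving column remains; optimal.

1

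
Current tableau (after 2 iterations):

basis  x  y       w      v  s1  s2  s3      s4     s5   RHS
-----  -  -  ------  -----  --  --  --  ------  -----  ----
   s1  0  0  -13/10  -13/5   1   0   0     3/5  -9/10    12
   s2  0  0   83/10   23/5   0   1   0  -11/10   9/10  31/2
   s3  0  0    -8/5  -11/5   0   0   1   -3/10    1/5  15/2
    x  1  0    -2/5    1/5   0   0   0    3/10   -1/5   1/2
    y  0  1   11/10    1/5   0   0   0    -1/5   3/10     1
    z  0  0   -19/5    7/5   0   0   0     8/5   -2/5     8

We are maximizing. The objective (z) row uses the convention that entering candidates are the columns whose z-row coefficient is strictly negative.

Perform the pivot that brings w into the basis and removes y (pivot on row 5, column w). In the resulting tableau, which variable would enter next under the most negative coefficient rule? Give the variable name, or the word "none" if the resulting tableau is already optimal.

Pivot element 11/10. New z-row = old z-row − (-19/5)·(row 5/(11/10)).
Updated z-row coefficients: x: 0, y: 38/11, w: 0, v: 23/11, s1: 0, s2: 0, s3: 0, s4: 10/11, s5: 7/11.
No coefficient is strictly negative; the tableau after this pivot is optimal.

none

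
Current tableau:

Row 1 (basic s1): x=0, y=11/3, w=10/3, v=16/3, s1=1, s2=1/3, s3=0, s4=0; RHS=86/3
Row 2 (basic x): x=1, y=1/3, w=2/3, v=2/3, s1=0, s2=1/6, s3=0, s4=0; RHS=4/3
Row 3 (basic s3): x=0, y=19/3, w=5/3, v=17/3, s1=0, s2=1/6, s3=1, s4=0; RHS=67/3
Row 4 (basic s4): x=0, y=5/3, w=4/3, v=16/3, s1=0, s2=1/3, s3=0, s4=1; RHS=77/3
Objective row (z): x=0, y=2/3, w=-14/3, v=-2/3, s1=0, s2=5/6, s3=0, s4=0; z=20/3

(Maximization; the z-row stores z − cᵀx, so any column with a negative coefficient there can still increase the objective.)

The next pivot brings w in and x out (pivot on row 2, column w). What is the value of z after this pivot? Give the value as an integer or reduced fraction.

16

Minimum ratio for w: (4/3)/(2/3) = 2.
z changes by −(z-row coeff of w)·ratio = −(-14/3)·2 = 28/3.
New z = 20/3 + (28/3) = 16.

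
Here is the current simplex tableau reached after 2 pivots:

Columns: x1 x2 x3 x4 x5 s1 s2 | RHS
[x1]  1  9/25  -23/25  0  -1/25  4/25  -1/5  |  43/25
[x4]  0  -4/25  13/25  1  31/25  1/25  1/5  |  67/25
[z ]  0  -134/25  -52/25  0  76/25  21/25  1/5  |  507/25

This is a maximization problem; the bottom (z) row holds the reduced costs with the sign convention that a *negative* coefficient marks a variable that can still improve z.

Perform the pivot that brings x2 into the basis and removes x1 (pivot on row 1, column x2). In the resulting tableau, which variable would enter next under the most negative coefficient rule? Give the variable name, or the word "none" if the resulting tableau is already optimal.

x3

Pivot element 9/25. New z-row = old z-row − (-134/25)·(row 1/(9/25)).
Updated z-row coefficients: x1: 134/9, x2: 0, x3: -142/9, x4: 0, x5: 22/9, s1: 29/9, s2: -25/9.
The most negative is -142/9 in column x3, so x3 would enter next.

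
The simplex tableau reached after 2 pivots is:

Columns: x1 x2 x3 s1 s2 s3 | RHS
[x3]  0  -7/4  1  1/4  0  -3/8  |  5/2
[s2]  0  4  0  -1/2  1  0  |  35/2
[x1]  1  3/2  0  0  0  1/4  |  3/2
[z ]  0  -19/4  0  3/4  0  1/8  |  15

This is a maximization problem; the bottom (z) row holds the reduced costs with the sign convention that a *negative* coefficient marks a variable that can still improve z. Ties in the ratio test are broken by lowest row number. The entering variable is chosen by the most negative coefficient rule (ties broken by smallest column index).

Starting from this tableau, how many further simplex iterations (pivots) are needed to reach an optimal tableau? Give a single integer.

1

pivot: x2 in, x1 out → z = 79/4
No improving column remains; optimal.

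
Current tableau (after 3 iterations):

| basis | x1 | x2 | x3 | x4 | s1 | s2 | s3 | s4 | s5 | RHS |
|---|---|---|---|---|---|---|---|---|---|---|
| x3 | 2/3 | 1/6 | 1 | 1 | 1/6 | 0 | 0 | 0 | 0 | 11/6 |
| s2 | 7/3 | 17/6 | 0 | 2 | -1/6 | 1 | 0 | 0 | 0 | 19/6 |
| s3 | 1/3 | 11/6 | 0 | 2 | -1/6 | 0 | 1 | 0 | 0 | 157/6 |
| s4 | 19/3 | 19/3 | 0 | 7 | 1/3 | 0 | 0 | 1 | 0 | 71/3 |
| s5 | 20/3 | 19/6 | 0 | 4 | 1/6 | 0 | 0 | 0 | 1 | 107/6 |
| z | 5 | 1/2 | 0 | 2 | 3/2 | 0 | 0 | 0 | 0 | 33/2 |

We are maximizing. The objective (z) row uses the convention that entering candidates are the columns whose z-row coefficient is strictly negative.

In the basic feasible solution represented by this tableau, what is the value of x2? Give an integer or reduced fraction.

x2 is nonbasic (not in the basis column), so its value in the current BFS is 0.

0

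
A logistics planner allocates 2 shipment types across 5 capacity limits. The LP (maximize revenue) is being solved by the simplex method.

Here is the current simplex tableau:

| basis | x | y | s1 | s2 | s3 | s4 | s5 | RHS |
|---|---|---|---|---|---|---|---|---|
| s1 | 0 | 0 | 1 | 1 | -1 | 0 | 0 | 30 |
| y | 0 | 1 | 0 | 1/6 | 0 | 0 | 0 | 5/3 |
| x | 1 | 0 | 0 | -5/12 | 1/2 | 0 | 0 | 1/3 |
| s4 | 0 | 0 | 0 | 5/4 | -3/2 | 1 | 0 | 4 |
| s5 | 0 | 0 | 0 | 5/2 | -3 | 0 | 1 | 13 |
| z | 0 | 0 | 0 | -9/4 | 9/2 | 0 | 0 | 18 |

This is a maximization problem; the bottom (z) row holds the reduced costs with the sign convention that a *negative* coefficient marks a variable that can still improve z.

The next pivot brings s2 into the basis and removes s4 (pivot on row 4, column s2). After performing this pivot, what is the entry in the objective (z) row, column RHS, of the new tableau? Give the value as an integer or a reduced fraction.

Pivot element is row 4, column s2: 5/4.
Normalize row 4: new (row 4, RHS) = 4/(5/4) = 16/5.
z-row ← z-row − (-9/4)·(new row 4): 18 − (-9/4)·(16/5) = 126/5.

126/5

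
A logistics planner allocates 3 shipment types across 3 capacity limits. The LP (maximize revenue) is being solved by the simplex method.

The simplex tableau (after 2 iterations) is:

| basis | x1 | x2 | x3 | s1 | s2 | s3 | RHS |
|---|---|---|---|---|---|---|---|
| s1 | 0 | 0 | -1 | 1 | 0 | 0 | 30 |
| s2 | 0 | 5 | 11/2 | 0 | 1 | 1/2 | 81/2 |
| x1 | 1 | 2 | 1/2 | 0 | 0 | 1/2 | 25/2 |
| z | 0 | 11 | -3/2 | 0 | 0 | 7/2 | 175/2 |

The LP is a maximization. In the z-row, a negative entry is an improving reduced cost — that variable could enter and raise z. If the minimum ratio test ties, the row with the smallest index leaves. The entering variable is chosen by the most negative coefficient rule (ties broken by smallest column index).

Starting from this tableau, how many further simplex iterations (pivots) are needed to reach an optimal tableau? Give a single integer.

1

pivot: x3 in, s2 out → z = 1084/11
No improving column remains; optimal.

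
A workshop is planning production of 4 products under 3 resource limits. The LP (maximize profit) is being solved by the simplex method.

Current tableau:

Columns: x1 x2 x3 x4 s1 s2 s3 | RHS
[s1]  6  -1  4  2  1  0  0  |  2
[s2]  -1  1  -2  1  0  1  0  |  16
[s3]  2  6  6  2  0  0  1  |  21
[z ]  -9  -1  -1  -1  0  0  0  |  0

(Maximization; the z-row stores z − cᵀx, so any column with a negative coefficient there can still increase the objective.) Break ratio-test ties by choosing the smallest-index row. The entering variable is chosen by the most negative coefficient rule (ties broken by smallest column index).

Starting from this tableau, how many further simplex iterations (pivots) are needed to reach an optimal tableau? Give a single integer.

pivot: x1 in, s1 out → z = 3
pivot: x2 in, s3 out → z = 419/38
No improving column remains; optimal.

2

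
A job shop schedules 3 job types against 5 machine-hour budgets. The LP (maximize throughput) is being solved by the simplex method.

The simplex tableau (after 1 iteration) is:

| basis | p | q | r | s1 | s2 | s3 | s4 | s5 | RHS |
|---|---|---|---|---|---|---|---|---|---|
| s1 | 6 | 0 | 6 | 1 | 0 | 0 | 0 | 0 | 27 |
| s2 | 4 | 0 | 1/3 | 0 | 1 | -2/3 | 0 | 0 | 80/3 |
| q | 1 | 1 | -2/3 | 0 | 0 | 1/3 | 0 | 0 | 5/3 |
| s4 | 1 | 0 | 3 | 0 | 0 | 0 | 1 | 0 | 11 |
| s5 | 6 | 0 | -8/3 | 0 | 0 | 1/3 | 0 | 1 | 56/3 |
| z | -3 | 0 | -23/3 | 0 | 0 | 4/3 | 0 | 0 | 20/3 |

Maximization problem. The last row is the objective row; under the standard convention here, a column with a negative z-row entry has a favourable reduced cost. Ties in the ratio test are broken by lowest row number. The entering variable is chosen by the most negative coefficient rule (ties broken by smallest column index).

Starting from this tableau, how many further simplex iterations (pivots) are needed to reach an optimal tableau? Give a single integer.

pivot: r in, s4 out → z = 313/9
pivot: p in, s1 out → z = 106/3
No improving column remains; optimal.

2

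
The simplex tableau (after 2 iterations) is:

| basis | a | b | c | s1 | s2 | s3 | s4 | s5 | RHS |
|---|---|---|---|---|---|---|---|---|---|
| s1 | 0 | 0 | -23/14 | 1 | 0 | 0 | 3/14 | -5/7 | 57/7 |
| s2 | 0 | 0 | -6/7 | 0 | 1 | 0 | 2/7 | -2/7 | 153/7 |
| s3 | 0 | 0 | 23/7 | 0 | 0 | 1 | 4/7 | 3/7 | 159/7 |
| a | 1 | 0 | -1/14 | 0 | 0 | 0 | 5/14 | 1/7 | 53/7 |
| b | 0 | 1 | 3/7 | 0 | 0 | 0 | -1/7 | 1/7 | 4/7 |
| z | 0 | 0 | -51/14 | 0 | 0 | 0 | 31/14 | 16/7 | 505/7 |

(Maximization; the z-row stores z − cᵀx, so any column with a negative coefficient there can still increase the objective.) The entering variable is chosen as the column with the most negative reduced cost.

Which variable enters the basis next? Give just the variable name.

Objective-row coefficients: a: 0, b: 0, c: -51/14, s1: 0, s2: 0, s3: 0, s4: 31/14, s5: 16/7.
The most negative is -51/14 in column c, so c enters.

c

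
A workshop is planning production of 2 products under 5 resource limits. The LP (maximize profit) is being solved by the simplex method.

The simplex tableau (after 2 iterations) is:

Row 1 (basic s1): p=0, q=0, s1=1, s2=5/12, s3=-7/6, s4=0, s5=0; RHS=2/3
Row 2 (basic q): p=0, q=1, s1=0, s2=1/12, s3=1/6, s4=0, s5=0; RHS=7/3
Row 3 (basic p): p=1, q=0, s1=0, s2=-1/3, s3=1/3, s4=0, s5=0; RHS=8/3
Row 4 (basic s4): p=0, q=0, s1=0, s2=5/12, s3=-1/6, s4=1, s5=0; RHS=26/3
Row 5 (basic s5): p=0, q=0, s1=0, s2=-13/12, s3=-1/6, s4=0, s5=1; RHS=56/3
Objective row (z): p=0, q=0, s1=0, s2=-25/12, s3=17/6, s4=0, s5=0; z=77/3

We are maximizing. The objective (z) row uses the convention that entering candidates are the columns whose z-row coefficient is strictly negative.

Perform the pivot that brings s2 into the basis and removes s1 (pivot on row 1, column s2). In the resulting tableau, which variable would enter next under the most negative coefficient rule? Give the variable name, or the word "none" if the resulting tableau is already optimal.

s3

Pivot element 5/12. New z-row = old z-row − (-25/12)·(row 1/(5/12)).
Updated z-row coefficients: p: 0, q: 0, s1: 5, s2: 0, s3: -3, s4: 0, s5: 0.
The most negative is -3 in column s3, so s3 would enter next.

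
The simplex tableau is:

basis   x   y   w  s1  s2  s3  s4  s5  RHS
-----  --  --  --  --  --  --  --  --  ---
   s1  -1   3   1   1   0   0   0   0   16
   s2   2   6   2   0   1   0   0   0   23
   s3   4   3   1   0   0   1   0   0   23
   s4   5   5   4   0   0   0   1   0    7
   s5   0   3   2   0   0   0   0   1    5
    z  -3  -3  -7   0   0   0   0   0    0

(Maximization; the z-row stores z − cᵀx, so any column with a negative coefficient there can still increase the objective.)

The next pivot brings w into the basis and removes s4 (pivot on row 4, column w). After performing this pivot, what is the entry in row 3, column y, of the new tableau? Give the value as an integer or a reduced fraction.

Pivot element is row 4, column w: 4.
Normalize row 4: new (row 4, y) = 5/4 = 5/4.
row 3 ← row 3 − 1·(new row 4): 3 − 1·(5/4) = 7/4.

7/4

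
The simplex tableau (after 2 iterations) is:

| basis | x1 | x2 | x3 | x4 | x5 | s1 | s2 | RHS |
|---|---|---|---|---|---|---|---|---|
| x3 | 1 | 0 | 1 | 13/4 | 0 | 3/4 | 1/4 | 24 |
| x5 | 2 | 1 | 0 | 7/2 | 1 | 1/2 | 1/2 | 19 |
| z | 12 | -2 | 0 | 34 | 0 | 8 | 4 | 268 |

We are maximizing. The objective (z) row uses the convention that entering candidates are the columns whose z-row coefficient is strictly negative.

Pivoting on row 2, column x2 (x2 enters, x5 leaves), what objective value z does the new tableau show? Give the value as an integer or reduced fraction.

306

Minimum ratio for x2: 19/1 = 19.
z changes by −(z-row coeff of x2)·ratio = −(-2)·19 = 38.
New z = 268 + 38 = 306.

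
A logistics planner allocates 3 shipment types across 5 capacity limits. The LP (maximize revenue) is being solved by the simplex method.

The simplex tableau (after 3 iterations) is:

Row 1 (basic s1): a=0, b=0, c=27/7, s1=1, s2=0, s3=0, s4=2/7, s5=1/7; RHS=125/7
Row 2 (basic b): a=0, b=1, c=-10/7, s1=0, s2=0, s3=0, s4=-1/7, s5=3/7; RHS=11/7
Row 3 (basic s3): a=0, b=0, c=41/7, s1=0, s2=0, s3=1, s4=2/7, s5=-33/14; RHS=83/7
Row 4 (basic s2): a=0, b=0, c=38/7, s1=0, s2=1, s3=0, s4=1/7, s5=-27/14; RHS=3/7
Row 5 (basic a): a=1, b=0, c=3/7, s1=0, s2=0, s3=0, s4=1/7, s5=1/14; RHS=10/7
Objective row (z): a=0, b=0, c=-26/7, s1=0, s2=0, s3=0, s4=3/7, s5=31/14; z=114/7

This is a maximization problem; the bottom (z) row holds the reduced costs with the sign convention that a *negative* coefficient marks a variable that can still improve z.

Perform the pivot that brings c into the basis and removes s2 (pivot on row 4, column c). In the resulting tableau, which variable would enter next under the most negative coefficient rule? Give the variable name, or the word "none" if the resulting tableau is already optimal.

Pivot element 38/7. New z-row = old z-row − (-26/7)·(row 4/(38/7)).
Updated z-row coefficients: a: 0, b: 0, c: 0, s1: 0, s2: 13/19, s3: 0, s4: 10/19, s5: 17/19.
No coefficient is strictly negative; the tableau after this pivot is optimal.

none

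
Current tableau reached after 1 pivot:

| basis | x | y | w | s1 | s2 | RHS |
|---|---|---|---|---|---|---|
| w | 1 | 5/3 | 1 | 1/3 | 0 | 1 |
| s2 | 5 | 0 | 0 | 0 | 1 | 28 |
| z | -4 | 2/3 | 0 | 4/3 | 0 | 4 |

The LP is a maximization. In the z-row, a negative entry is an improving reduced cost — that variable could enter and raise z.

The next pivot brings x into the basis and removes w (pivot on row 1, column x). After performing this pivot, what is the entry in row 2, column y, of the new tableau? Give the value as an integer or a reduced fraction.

Pivot element is row 1, column x: 1.
Normalize row 1: new (row 1, y) = (5/3)/1 = 5/3.
row 2 ← row 2 − 5·(new row 1): 0 − 5·(5/3) = -25/3.

-25/3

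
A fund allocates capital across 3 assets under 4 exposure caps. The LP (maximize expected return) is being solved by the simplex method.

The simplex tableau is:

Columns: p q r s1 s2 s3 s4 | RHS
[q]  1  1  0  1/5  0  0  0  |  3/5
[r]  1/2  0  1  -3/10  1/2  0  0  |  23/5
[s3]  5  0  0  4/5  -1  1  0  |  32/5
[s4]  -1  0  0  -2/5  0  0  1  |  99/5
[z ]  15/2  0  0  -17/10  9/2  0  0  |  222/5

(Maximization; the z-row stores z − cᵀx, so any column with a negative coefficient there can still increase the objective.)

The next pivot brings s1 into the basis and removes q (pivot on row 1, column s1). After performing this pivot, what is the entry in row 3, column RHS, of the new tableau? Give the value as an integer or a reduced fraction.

4

Pivot element is row 1, column s1: 1/5.
Normalize row 1: new (row 1, RHS) = (3/5)/(1/5) = 3.
row 3 ← row 3 − (4/5)·(new row 1): 32/5 − (4/5)·3 = 4.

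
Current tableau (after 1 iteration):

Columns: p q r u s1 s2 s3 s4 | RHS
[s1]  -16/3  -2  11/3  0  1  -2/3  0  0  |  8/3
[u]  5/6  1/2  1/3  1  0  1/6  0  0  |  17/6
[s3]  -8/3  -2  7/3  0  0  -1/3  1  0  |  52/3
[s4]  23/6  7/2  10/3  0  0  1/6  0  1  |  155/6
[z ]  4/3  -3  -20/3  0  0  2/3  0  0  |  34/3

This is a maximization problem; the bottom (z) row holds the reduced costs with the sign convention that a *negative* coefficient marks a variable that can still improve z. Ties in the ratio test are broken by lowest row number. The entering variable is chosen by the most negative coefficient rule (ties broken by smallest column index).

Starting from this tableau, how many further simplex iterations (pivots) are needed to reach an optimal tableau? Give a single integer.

3

pivot: r in, s1 out → z = 178/11
pivot: p in, u out → z = 946/29
pivot: q in, p out → z = 207/5
No improving column remains; optimal.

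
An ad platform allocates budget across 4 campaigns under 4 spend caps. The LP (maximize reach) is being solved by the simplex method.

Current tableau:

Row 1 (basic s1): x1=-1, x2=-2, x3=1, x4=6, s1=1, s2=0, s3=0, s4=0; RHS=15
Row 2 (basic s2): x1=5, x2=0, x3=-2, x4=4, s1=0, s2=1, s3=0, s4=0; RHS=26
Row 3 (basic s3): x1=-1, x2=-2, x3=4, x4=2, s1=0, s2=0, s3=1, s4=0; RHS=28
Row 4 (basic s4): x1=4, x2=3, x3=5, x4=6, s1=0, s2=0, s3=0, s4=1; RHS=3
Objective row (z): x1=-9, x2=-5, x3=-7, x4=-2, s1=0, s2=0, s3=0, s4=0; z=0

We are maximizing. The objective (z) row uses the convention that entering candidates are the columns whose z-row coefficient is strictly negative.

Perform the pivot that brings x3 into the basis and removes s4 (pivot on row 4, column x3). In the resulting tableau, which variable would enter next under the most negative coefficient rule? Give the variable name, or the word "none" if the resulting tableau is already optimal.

Pivot element 5. New z-row = old z-row − (-7)·(row 4/5).
Updated z-row coefficients: x1: -17/5, x2: -4/5, x3: 0, x4: 32/5, s1: 0, s2: 0, s3: 0, s4: 7/5.
The most negative is -17/5 in column x1, so x1 would enter next.

x1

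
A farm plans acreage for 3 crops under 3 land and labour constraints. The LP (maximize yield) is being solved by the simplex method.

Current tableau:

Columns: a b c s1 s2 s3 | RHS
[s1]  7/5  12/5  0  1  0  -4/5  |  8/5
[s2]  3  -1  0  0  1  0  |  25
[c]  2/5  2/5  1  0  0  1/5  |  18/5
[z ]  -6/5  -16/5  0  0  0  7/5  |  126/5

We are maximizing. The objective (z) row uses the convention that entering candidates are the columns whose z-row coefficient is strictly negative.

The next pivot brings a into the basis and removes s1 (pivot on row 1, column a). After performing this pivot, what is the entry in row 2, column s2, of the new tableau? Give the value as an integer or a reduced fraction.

1

Pivot element is row 1, column a: 7/5.
Normalize row 1: new (row 1, s2) = 0/(7/5) = 0.
row 2 ← row 2 − 3·(new row 1): 1 − 3·0 = 1.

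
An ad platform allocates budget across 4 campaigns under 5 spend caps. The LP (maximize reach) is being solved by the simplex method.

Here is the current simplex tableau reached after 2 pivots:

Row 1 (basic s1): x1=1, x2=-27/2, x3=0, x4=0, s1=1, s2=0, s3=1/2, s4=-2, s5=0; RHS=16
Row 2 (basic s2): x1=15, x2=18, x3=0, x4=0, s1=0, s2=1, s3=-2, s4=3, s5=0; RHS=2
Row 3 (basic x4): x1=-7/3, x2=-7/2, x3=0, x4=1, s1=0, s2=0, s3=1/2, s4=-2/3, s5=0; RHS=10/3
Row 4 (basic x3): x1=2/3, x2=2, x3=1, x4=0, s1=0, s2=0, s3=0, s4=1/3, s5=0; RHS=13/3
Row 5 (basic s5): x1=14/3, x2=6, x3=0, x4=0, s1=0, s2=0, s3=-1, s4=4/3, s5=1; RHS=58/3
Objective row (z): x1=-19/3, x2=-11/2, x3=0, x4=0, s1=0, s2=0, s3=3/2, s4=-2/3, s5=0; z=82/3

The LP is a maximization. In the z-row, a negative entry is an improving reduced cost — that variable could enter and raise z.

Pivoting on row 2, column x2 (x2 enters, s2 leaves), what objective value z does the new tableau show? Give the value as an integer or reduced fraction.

Minimum ratio for x2: 2/18 = 1/9.
z changes by −(z-row coeff of x2)·ratio = −(-11/2)·(1/9) = 11/18.
New z = 82/3 + (11/18) = 503/18.

503/18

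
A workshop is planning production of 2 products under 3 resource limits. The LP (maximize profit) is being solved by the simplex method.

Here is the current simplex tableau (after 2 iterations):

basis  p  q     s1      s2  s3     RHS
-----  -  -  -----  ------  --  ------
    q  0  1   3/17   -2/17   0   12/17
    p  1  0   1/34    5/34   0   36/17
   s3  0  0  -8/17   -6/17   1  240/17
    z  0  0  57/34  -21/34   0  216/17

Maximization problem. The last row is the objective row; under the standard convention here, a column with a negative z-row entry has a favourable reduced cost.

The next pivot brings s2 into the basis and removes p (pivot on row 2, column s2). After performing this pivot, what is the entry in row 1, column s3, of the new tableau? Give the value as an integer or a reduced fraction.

0

Pivot element is row 2, column s2: 5/34.
Normalize row 2: new (row 2, s3) = 0/(5/34) = 0.
row 1 ← row 1 − (-2/17)·(new row 2): 0 − (-2/17)·0 = 0.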